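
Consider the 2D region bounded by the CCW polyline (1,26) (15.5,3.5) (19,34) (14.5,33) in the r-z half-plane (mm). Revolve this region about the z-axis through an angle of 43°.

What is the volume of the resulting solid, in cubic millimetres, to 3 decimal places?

Profile (r,z), 4 vertices: (1,26) (15.5,3.5) (19,34) (14.5,33)
edge 0: (1,26)→(15.5,3.5)  cross = 1·3.5 − 15.5·26 = -399.5000; (r_i+r_j)·cross = 16.5·-399.5000 = -6591.7500
edge 1: (15.5,3.5)→(19,34)  cross = 15.5·34 − 19·3.5 = 460.5000; (r_i+r_j)·cross = 34.5·460.5000 = 15887.2500
edge 2: (19,34)→(14.5,33)  cross = 19·33 − 14.5·34 = 134.0000; (r_i+r_j)·cross = 33.5·134.0000 = 4489.0000
edge 3: (14.5,33)→(1,26)  cross = 14.5·26 − 1·33 = 344.0000; (r_i+r_j)·cross = 15.5·344.0000 = 5332.0000
Σcross = 539.0000 → A = |Σcross|/2 = 269.5000 mm²
Σ(r_i+r_j)·cross = 19116.5000 → first moment M = |Σ|/6 = 3186.0833
R_c = M/A = 3186.0833/269.5000 = 11.8222 mm
θ = 43° = 0.750492 rad
V = θ·R_c·A = 0.750492·11.8222·269.5000 = 2391.129 mm³

Volume = 2391.129 mm³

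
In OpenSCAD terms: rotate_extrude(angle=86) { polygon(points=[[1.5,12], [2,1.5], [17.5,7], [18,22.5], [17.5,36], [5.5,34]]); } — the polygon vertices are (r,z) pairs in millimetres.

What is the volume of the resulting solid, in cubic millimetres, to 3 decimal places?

Volume = 6867.498 mm³

Profile (r,z), 6 vertices: (1.5,12) (2,1.5) (17.5,7) (18,22.5) (17.5,36) (5.5,34)
edge 0: (1.5,12)→(2,1.5)  cross = 1.5·1.5 − 2·12 = -21.7500; (r_i+r_j)·cross = 3.5·-21.7500 = -76.1250
edge 1: (2,1.5)→(17.5,7)  cross = 2·7 − 17.5·1.5 = -12.2500; (r_i+r_j)·cross = 19.5·-12.2500 = -238.8750
edge 2: (17.5,7)→(18,22.5)  cross = 17.5·22.5 − 18·7 = 267.7500; (r_i+r_j)·cross = 35.5·267.7500 = 9505.1250
edge 3: (18,22.5)→(17.5,36)  cross = 18·36 − 17.5·22.5 = 254.2500; (r_i+r_j)·cross = 35.5·254.2500 = 9025.8750
edge 4: (17.5,36)→(5.5,34)  cross = 17.5·34 − 5.5·36 = 397.0000; (r_i+r_j)·cross = 23·397.0000 = 9131.0000
edge 5: (5.5,34)→(1.5,12)  cross = 5.5·12 − 1.5·34 = 15.0000; (r_i+r_j)·cross = 7·15.0000 = 105.0000
Σcross = 900.0000 → A = |Σcross|/2 = 450.0000 mm²
Σ(r_i+r_j)·cross = 27452.0000 → first moment M = |Σ|/6 = 4575.3333
R_c = M/A = 4575.3333/450.0000 = 10.1674 mm
θ = 86° = 1.500983 rad
V = θ·R_c·A = 1.500983·10.1674·450.0000 = 6867.498 mm³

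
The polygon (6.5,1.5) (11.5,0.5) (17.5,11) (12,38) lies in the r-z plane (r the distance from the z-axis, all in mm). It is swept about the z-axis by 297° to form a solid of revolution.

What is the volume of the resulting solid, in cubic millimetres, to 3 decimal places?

Profile (r,z), 4 vertices: (6.5,1.5) (11.5,0.5) (17.5,11) (12,38)
edge 0: (6.5,1.5)→(11.5,0.5)  cross = 6.5·0.5 − 11.5·1.5 = -14.0000; (r_i+r_j)·cross = 18·-14.0000 = -252.0000
edge 1: (11.5,0.5)→(17.5,11)  cross = 11.5·11 − 17.5·0.5 = 117.7500; (r_i+r_j)·cross = 29·117.7500 = 3414.7500
edge 2: (17.5,11)→(12,38)  cross = 17.5·38 − 12·11 = 533.0000; (r_i+r_j)·cross = 29.5·533.0000 = 15723.5000
edge 3: (12,38)→(6.5,1.5)  cross = 12·1.5 − 6.5·38 = -229.0000; (r_i+r_j)·cross = 18.5·-229.0000 = -4236.5000
Σcross = 407.7500 → A = |Σcross|/2 = 203.8750 mm²
Σ(r_i+r_j)·cross = 14649.7500 → first moment M = |Σ|/6 = 2441.6250
R_c = M/A = 2441.6250/203.8750 = 11.9761 mm
θ = 297° = 5.183628 rad
V = θ·R_c·A = 5.183628·11.9761·203.8750 = 12656.475 mm³

Volume = 12656.475 mm³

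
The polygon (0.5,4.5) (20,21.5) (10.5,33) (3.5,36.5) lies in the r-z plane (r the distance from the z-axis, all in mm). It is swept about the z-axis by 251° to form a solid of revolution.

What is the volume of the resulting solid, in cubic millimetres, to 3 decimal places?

Volume = 11213.692 mm³

Profile (r,z), 4 vertices: (0.5,4.5) (20,21.5) (10.5,33) (3.5,36.5)
edge 0: (0.5,4.5)→(20,21.5)  cross = 0.5·21.5 − 20·4.5 = -79.2500; (r_i+r_j)·cross = 20.5·-79.2500 = -1624.6250
edge 1: (20,21.5)→(10.5,33)  cross = 20·33 − 10.5·21.5 = 434.2500; (r_i+r_j)·cross = 30.5·434.2500 = 13244.6250
edge 2: (10.5,33)→(3.5,36.5)  cross = 10.5·36.5 − 3.5·33 = 267.7500; (r_i+r_j)·cross = 14·267.7500 = 3748.5000
edge 3: (3.5,36.5)→(0.5,4.5)  cross = 3.5·4.5 − 0.5·36.5 = -2.5000; (r_i+r_j)·cross = 4·-2.5000 = -10.0000
Σcross = 620.2500 → A = |Σcross|/2 = 310.1250 mm²
Σ(r_i+r_j)·cross = 15358.5000 → first moment M = |Σ|/6 = 2559.7500
R_c = M/A = 2559.7500/310.1250 = 8.2539 mm
θ = 251° = 4.380776 rad
V = θ·R_c·A = 4.380776·8.2539·310.1250 = 11213.692 mm³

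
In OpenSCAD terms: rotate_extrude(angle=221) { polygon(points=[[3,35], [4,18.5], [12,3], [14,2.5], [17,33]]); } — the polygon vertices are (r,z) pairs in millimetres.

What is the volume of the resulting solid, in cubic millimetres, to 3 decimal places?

Volume = 11996.465 mm³

Profile (r,z), 5 vertices: (3,35) (4,18.5) (12,3) (14,2.5) (17,33)
edge 0: (3,35)→(4,18.5)  cross = 3·18.5 − 4·35 = -84.5000; (r_i+r_j)·cross = 7·-84.5000 = -591.5000
edge 1: (4,18.5)→(12,3)  cross = 4·3 − 12·18.5 = -210.0000; (r_i+r_j)·cross = 16·-210.0000 = -3360.0000
edge 2: (12,3)→(14,2.5)  cross = 12·2.5 − 14·3 = -12.0000; (r_i+r_j)·cross = 26·-12.0000 = -312.0000
edge 3: (14,2.5)→(17,33)  cross = 14·33 − 17·2.5 = 419.5000; (r_i+r_j)·cross = 31·419.5000 = 13004.5000
edge 4: (17,33)→(3,35)  cross = 17·35 − 3·33 = 496.0000; (r_i+r_j)·cross = 20·496.0000 = 9920.0000
Σcross = 609.0000 → A = |Σcross|/2 = 304.5000 mm²
Σ(r_i+r_j)·cross = 18661.0000 → first moment M = |Σ|/6 = 3110.1667
R_c = M/A = 3110.1667/304.5000 = 10.2140 mm
θ = 221° = 3.857178 rad
V = θ·R_c·A = 3.857178·10.2140·304.5000 = 11996.465 mm³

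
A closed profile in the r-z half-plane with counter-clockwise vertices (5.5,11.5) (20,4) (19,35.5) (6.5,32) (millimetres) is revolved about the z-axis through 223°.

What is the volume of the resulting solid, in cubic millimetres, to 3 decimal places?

Profile (r,z), 4 vertices: (5.5,11.5) (20,4) (19,35.5) (6.5,32)
edge 0: (5.5,11.5)→(20,4)  cross = 5.5·4 − 20·11.5 = -208.0000; (r_i+r_j)·cross = 25.5·-208.0000 = -5304.0000
edge 1: (20,4)→(19,35.5)  cross = 20·35.5 − 19·4 = 634.0000; (r_i+r_j)·cross = 39·634.0000 = 24726.0000
edge 2: (19,35.5)→(6.5,32)  cross = 19·32 − 6.5·35.5 = 377.2500; (r_i+r_j)·cross = 25.5·377.2500 = 9619.8750
edge 3: (6.5,32)→(5.5,11.5)  cross = 6.5·11.5 − 5.5·32 = -101.2500; (r_i+r_j)·cross = 12·-101.2500 = -1215.0000
Σcross = 702.0000 → A = |Σcross|/2 = 351.0000 mm²
Σ(r_i+r_j)·cross = 27826.8750 → first moment M = |Σ|/6 = 4637.8125
R_c = M/A = 4637.8125/351.0000 = 13.2131 mm
θ = 223° = 3.892084 rad
V = θ·R_c·A = 3.892084·13.2131·351.0000 = 18050.757 mm³

Volume = 18050.757 mm³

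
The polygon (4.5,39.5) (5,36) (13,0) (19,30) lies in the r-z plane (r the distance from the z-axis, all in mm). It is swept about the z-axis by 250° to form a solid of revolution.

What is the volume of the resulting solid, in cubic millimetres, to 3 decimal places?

Profile (r,z), 4 vertices: (4.5,39.5) (5,36) (13,0) (19,30)
edge 0: (4.5,39.5)→(5,36)  cross = 4.5·36 − 5·39.5 = -35.5000; (r_i+r_j)·cross = 9.5·-35.5000 = -337.2500
edge 1: (5,36)→(13,0)  cross = 5·0 − 13·36 = -468.0000; (r_i+r_j)·cross = 18·-468.0000 = -8424.0000
edge 2: (13,0)→(19,30)  cross = 13·30 − 19·0 = 390.0000; (r_i+r_j)·cross = 32·390.0000 = 12480.0000
edge 3: (19,30)→(4.5,39.5)  cross = 19·39.5 − 4.5·30 = 615.5000; (r_i+r_j)·cross = 23.5·615.5000 = 14464.2500
Σcross = 502.0000 → A = |Σcross|/2 = 251.0000 mm²
Σ(r_i+r_j)·cross = 18183.0000 → first moment M = |Σ|/6 = 3030.5000
R_c = M/A = 3030.5000/251.0000 = 12.0737 mm
θ = 250° = 4.363323 rad
V = θ·R_c·A = 4.363323·12.0737·251.0000 = 13223.051 mm³

Volume = 13223.051 mm³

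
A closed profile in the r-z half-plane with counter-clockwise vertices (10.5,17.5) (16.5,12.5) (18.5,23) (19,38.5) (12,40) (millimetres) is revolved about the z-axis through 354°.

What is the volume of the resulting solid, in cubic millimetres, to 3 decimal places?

Profile (r,z), 5 vertices: (10.5,17.5) (16.5,12.5) (18.5,23) (19,38.5) (12,40)
edge 0: (10.5,17.5)→(16.5,12.5)  cross = 10.5·12.5 − 16.5·17.5 = -157.5000; (r_i+r_j)·cross = 27·-157.5000 = -4252.5000
edge 1: (16.5,12.5)→(18.5,23)  cross = 16.5·23 − 18.5·12.5 = 148.2500; (r_i+r_j)·cross = 35·148.2500 = 5188.7500
edge 2: (18.5,23)→(19,38.5)  cross = 18.5·38.5 − 19·23 = 275.2500; (r_i+r_j)·cross = 37.5·275.2500 = 10321.8750
edge 3: (19,38.5)→(12,40)  cross = 19·40 − 12·38.5 = 298.0000; (r_i+r_j)·cross = 31·298.0000 = 9238.0000
edge 4: (12,40)→(10.5,17.5)  cross = 12·17.5 − 10.5·40 = -210.0000; (r_i+r_j)·cross = 22.5·-210.0000 = -4725.0000
Σcross = 354.0000 → A = |Σcross|/2 = 177.0000 mm²
Σ(r_i+r_j)·cross = 15771.1250 → first moment M = |Σ|/6 = 2628.5208
R_c = M/A = 2628.5208/177.0000 = 14.8504 mm
θ = 354° = 6.178466 rad
V = θ·R_c·A = 6.178466·14.8504·177.0000 = 16240.225 mm³

Volume = 16240.225 mm³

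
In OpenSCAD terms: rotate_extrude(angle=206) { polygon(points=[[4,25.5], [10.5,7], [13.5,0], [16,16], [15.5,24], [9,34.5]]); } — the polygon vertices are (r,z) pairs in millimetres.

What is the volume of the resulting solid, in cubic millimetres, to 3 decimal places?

Profile (r,z), 6 vertices: (4,25.5) (10.5,7) (13.5,0) (16,16) (15.5,24) (9,34.5)
edge 0: (4,25.5)→(10.5,7)  cross = 4·7 − 10.5·25.5 = -239.7500; (r_i+r_j)·cross = 14.5·-239.7500 = -3476.3750
edge 1: (10.5,7)→(13.5,0)  cross = 10.5·0 − 13.5·7 = -94.5000; (r_i+r_j)·cross = 24·-94.5000 = -2268.0000
edge 2: (13.5,0)→(16,16)  cross = 13.5·16 − 16·0 = 216.0000; (r_i+r_j)·cross = 29.5·216.0000 = 6372.0000
edge 3: (16,16)→(15.5,24)  cross = 16·24 − 15.5·16 = 136.0000; (r_i+r_j)·cross = 31.5·136.0000 = 4284.0000
edge 4: (15.5,24)→(9,34.5)  cross = 15.5·34.5 − 9·24 = 318.7500; (r_i+r_j)·cross = 24.5·318.7500 = 7809.3750
edge 5: (9,34.5)→(4,25.5)  cross = 9·25.5 − 4·34.5 = 91.5000; (r_i+r_j)·cross = 13·91.5000 = 1189.5000
Σcross = 428.0000 → A = |Σcross|/2 = 214.0000 mm²
Σ(r_i+r_j)·cross = 13910.5000 → first moment M = |Σ|/6 = 2318.4167
R_c = M/A = 2318.4167/214.0000 = 10.8337 mm
θ = 206° = 3.595378 rad
V = θ·R_c·A = 3.595378·10.8337·214.0000 = 8335.585 mm³

Volume = 8335.585 mm³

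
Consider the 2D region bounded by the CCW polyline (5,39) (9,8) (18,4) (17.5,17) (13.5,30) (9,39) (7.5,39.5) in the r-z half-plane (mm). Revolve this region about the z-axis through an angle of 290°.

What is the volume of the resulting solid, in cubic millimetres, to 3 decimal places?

Volume = 15409.388 mm³

Profile (r,z), 7 vertices: (5,39) (9,8) (18,4) (17.5,17) (13.5,30) (9,39) (7.5,39.5)
edge 0: (5,39)→(9,8)  cross = 5·8 − 9·39 = -311.0000; (r_i+r_j)·cross = 14·-311.0000 = -4354.0000
edge 1: (9,8)→(18,4)  cross = 9·4 − 18·8 = -108.0000; (r_i+r_j)·cross = 27·-108.0000 = -2916.0000
edge 2: (18,4)→(17.5,17)  cross = 18·17 − 17.5·4 = 236.0000; (r_i+r_j)·cross = 35.5·236.0000 = 8378.0000
edge 3: (17.5,17)→(13.5,30)  cross = 17.5·30 − 13.5·17 = 295.5000; (r_i+r_j)·cross = 31·295.5000 = 9160.5000
edge 4: (13.5,30)→(9,39)  cross = 13.5·39 − 9·30 = 256.5000; (r_i+r_j)·cross = 22.5·256.5000 = 5771.2500
edge 5: (9,39)→(7.5,39.5)  cross = 9·39.5 − 7.5·39 = 63.0000; (r_i+r_j)·cross = 16.5·63.0000 = 1039.5000
edge 6: (7.5,39.5)→(5,39)  cross = 7.5·39 − 5·39.5 = 95.0000; (r_i+r_j)·cross = 12.5·95.0000 = 1187.5000
Σcross = 527.0000 → A = |Σcross|/2 = 263.5000 mm²
Σ(r_i+r_j)·cross = 18266.7500 → first moment M = |Σ|/6 = 3044.4583
R_c = M/A = 3044.4583/263.5000 = 11.5539 mm
θ = 290° = 5.061455 rad
V = θ·R_c·A = 5.061455·11.5539·263.5000 = 15409.388 mm³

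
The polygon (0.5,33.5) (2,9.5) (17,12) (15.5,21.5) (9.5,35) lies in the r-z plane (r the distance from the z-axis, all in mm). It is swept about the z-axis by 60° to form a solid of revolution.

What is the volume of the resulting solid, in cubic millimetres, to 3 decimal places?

Profile (r,z), 5 vertices: (0.5,33.5) (2,9.5) (17,12) (15.5,21.5) (9.5,35)
edge 0: (0.5,33.5)→(2,9.5)  cross = 0.5·9.5 − 2·33.5 = -62.2500; (r_i+r_j)·cross = 2.5·-62.2500 = -155.6250
edge 1: (2,9.5)→(17,12)  cross = 2·12 − 17·9.5 = -137.5000; (r_i+r_j)·cross = 19·-137.5000 = -2612.5000
edge 2: (17,12)→(15.5,21.5)  cross = 17·21.5 − 15.5·12 = 179.5000; (r_i+r_j)·cross = 32.5·179.5000 = 5833.7500
edge 3: (15.5,21.5)→(9.5,35)  cross = 15.5·35 − 9.5·21.5 = 338.2500; (r_i+r_j)·cross = 25·338.2500 = 8456.2500
edge 4: (9.5,35)→(0.5,33.5)  cross = 9.5·33.5 − 0.5·35 = 300.7500; (r_i+r_j)·cross = 10·300.7500 = 3007.5000
Σcross = 618.7500 → A = |Σcross|/2 = 309.3750 mm²
Σ(r_i+r_j)·cross = 14529.3750 → first moment M = |Σ|/6 = 2421.5625
R_c = M/A = 2421.5625/309.3750 = 7.8273 mm
θ = 60° = 1.047198 rad
V = θ·R_c·A = 1.047198·7.8273·309.3750 = 2535.854 mm³

Volume = 2535.854 mm³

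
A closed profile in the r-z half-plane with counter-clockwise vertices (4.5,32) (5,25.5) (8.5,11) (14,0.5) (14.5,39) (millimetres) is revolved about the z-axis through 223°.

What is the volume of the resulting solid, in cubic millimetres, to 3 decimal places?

Volume = 9634.855 mm³

Profile (r,z), 5 vertices: (4.5,32) (5,25.5) (8.5,11) (14,0.5) (14.5,39)
edge 0: (4.5,32)→(5,25.5)  cross = 4.5·25.5 − 5·32 = -45.2500; (r_i+r_j)·cross = 9.5·-45.2500 = -429.8750
edge 1: (5,25.5)→(8.5,11)  cross = 5·11 − 8.5·25.5 = -161.7500; (r_i+r_j)·cross = 13.5·-161.7500 = -2183.6250
edge 2: (8.5,11)→(14,0.5)  cross = 8.5·0.5 − 14·11 = -149.7500; (r_i+r_j)·cross = 22.5·-149.7500 = -3369.3750
edge 3: (14,0.5)→(14.5,39)  cross = 14·39 − 14.5·0.5 = 538.7500; (r_i+r_j)·cross = 28.5·538.7500 = 15354.3750
edge 4: (14.5,39)→(4.5,32)  cross = 14.5·32 − 4.5·39 = 288.5000; (r_i+r_j)·cross = 19·288.5000 = 5481.5000
Σcross = 470.5000 → A = |Σcross|/2 = 235.2500 mm²
Σ(r_i+r_j)·cross = 14853.0000 → first moment M = |Σ|/6 = 2475.5000
R_c = M/A = 2475.5000/235.2500 = 10.5228 mm
θ = 223° = 3.892084 rad
V = θ·R_c·A = 3.892084·10.5228·235.2500 = 9634.855 mm³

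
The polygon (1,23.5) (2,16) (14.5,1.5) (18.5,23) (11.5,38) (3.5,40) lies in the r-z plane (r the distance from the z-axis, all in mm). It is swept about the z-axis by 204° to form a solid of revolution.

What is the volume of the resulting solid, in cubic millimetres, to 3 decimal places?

Profile (r,z), 6 vertices: (1,23.5) (2,16) (14.5,1.5) (18.5,23) (11.5,38) (3.5,40)
edge 0: (1,23.5)→(2,16)  cross = 1·16 − 2·23.5 = -31.0000; (r_i+r_j)·cross = 3·-31.0000 = -93.0000
edge 1: (2,16)→(14.5,1.5)  cross = 2·1.5 − 14.5·16 = -229.0000; (r_i+r_j)·cross = 16.5·-229.0000 = -3778.5000
edge 2: (14.5,1.5)→(18.5,23)  cross = 14.5·23 − 18.5·1.5 = 305.7500; (r_i+r_j)·cross = 33·305.7500 = 10089.7500
edge 3: (18.5,23)→(11.5,38)  cross = 18.5·38 − 11.5·23 = 438.5000; (r_i+r_j)·cross = 30·438.5000 = 13155.0000
edge 4: (11.5,38)→(3.5,40)  cross = 11.5·40 − 3.5·38 = 327.0000; (r_i+r_j)·cross = 15·327.0000 = 4905.0000
edge 5: (3.5,40)→(1,23.5)  cross = 3.5·23.5 − 1·40 = 42.2500; (r_i+r_j)·cross = 4.5·42.2500 = 190.1250
Σcross = 853.5000 → A = |Σcross|/2 = 426.7500 mm²
Σ(r_i+r_j)·cross = 24468.3750 → first moment M = |Σ|/6 = 4078.0625
R_c = M/A = 4078.0625/426.7500 = 9.5561 mm
θ = 204° = 3.560472 rad
V = θ·R_c·A = 3.560472·9.5561·426.7500 = 14519.826 mm³

Volume = 14519.826 mm³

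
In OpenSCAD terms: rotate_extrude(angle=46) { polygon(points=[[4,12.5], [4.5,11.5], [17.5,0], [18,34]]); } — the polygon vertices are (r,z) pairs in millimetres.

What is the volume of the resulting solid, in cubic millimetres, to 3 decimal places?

Profile (r,z), 4 vertices: (4,12.5) (4.5,11.5) (17.5,0) (18,34)
edge 0: (4,12.5)→(4.5,11.5)  cross = 4·11.5 − 4.5·12.5 = -10.2500; (r_i+r_j)·cross = 8.5·-10.2500 = -87.1250
edge 1: (4.5,11.5)→(17.5,0)  cross = 4.5·0 − 17.5·11.5 = -201.2500; (r_i+r_j)·cross = 22·-201.2500 = -4427.5000
edge 2: (17.5,0)→(18,34)  cross = 17.5·34 − 18·0 = 595.0000; (r_i+r_j)·cross = 35.5·595.0000 = 21122.5000
edge 3: (18,34)→(4,12.5)  cross = 18·12.5 − 4·34 = 89.0000; (r_i+r_j)·cross = 22·89.0000 = 1958.0000
Σcross = 472.5000 → A = |Σcross|/2 = 236.2500 mm²
Σ(r_i+r_j)·cross = 18565.8750 → first moment M = |Σ|/6 = 3094.3125
R_c = M/A = 3094.3125/236.2500 = 13.0976 mm
θ = 46° = 0.802851 rad
V = θ·R_c·A = 0.802851·13.0976·236.2500 = 2484.273 mm³

Volume = 2484.273 mm³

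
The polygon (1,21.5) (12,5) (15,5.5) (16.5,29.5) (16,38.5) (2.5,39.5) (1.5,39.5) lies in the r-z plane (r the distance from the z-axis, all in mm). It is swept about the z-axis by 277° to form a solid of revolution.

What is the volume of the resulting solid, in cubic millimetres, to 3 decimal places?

Profile (r,z), 7 vertices: (1,21.5) (12,5) (15,5.5) (16.5,29.5) (16,38.5) (2.5,39.5) (1.5,39.5)
edge 0: (1,21.5)→(12,5)  cross = 1·5 − 12·21.5 = -253.0000; (r_i+r_j)·cross = 13·-253.0000 = -3289.0000
edge 1: (12,5)→(15,5.5)  cross = 12·5.5 − 15·5 = -9.0000; (r_i+r_j)·cross = 27·-9.0000 = -243.0000
edge 2: (15,5.5)→(16.5,29.5)  cross = 15·29.5 − 16.5·5.5 = 351.7500; (r_i+r_j)·cross = 31.5·351.7500 = 11080.1250
edge 3: (16.5,29.5)→(16,38.5)  cross = 16.5·38.5 − 16·29.5 = 163.2500; (r_i+r_j)·cross = 32.5·163.2500 = 5305.6250
edge 4: (16,38.5)→(2.5,39.5)  cross = 16·39.5 − 2.5·38.5 = 535.7500; (r_i+r_j)·cross = 18.5·535.7500 = 9911.3750
edge 5: (2.5,39.5)→(1.5,39.5)  cross = 2.5·39.5 − 1.5·39.5 = 39.5000; (r_i+r_j)·cross = 4·39.5000 = 158.0000
edge 6: (1.5,39.5)→(1,21.5)  cross = 1.5·21.5 − 1·39.5 = -7.2500; (r_i+r_j)·cross = 2.5·-7.2500 = -18.1250
Σcross = 821.0000 → A = |Σcross|/2 = 410.5000 mm²
Σ(r_i+r_j)·cross = 22905.0000 → first moment M = |Σ|/6 = 3817.5000
R_c = M/A = 3817.5000/410.5000 = 9.2996 mm
θ = 277° = 4.834562 rad
V = θ·R_c·A = 4.834562·9.2996·410.5000 = 18455.941 mm³

Volume = 18455.941 mm³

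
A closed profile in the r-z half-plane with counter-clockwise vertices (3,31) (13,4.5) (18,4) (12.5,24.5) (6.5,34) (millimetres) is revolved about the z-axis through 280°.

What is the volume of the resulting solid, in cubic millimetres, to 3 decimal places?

Profile (r,z), 5 vertices: (3,31) (13,4.5) (18,4) (12.5,24.5) (6.5,34)
edge 0: (3,31)→(13,4.5)  cross = 3·4.5 − 13·31 = -389.5000; (r_i+r_j)·cross = 16·-389.5000 = -6232.0000
edge 1: (13,4.5)→(18,4)  cross = 13·4 − 18·4.5 = -29.0000; (r_i+r_j)·cross = 31·-29.0000 = -899.0000
edge 2: (18,4)→(12.5,24.5)  cross = 18·24.5 − 12.5·4 = 391.0000; (r_i+r_j)·cross = 30.5·391.0000 = 11925.5000
edge 3: (12.5,24.5)→(6.5,34)  cross = 12.5·34 − 6.5·24.5 = 265.7500; (r_i+r_j)·cross = 19·265.7500 = 5049.2500
edge 4: (6.5,34)→(3,31)  cross = 6.5·31 − 3·34 = 99.5000; (r_i+r_j)·cross = 9.5·99.5000 = 945.2500
Σcross = 337.7500 → A = |Σcross|/2 = 168.8750 mm²
Σ(r_i+r_j)·cross = 10789.0000 → first moment M = |Σ|/6 = 1798.1667
R_c = M/A = 1798.1667/168.8750 = 10.6479 mm
θ = 280° = 4.886922 rad
V = θ·R_c·A = 4.886922·10.6479·168.8750 = 8787.500 mm³

Volume = 8787.500 mm³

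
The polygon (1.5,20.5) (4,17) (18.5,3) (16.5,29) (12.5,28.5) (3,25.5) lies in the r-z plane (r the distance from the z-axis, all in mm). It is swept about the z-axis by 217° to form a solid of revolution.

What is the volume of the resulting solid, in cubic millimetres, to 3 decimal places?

Profile (r,z), 6 vertices: (1.5,20.5) (4,17) (18.5,3) (16.5,29) (12.5,28.5) (3,25.5)
edge 0: (1.5,20.5)→(4,17)  cross = 1.5·17 − 4·20.5 = -56.5000; (r_i+r_j)·cross = 5.5·-56.5000 = -310.7500
edge 1: (4,17)→(18.5,3)  cross = 4·3 − 18.5·17 = -302.5000; (r_i+r_j)·cross = 22.5·-302.5000 = -6806.2500
edge 2: (18.5,3)→(16.5,29)  cross = 18.5·29 − 16.5·3 = 487.0000; (r_i+r_j)·cross = 35·487.0000 = 17045.0000
edge 3: (16.5,29)→(12.5,28.5)  cross = 16.5·28.5 − 12.5·29 = 107.7500; (r_i+r_j)·cross = 29·107.7500 = 3124.7500
edge 4: (12.5,28.5)→(3,25.5)  cross = 12.5·25.5 − 3·28.5 = 233.2500; (r_i+r_j)·cross = 15.5·233.2500 = 3615.3750
edge 5: (3,25.5)→(1.5,20.5)  cross = 3·20.5 − 1.5·25.5 = 23.2500; (r_i+r_j)·cross = 4.5·23.2500 = 104.6250
Σcross = 492.2500 → A = |Σcross|/2 = 246.1250 mm²
Σ(r_i+r_j)·cross = 16772.7500 → first moment M = |Σ|/6 = 2795.4583
R_c = M/A = 2795.4583/246.1250 = 11.3579 mm
θ = 217° = 3.787364 rad
V = θ·R_c·A = 3.787364·11.3579·246.1250 = 10587.420 mm³

Volume = 10587.420 mm³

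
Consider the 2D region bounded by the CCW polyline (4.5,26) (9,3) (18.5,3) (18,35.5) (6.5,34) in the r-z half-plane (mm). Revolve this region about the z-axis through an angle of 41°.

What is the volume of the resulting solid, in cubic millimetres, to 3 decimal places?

Volume = 3310.356 mm³

Profile (r,z), 5 vertices: (4.5,26) (9,3) (18.5,3) (18,35.5) (6.5,34)
edge 0: (4.5,26)→(9,3)  cross = 4.5·3 − 9·26 = -220.5000; (r_i+r_j)·cross = 13.5·-220.5000 = -2976.7500
edge 1: (9,3)→(18.5,3)  cross = 9·3 − 18.5·3 = -28.5000; (r_i+r_j)·cross = 27.5·-28.5000 = -783.7500
edge 2: (18.5,3)→(18,35.5)  cross = 18.5·35.5 − 18·3 = 602.7500; (r_i+r_j)·cross = 36.5·602.7500 = 22000.3750
edge 3: (18,35.5)→(6.5,34)  cross = 18·34 − 6.5·35.5 = 381.2500; (r_i+r_j)·cross = 24.5·381.2500 = 9340.6250
edge 4: (6.5,34)→(4.5,26)  cross = 6.5·26 − 4.5·34 = 16.0000; (r_i+r_j)·cross = 11·16.0000 = 176.0000
Σcross = 751.0000 → A = |Σcross|/2 = 375.5000 mm²
Σ(r_i+r_j)·cross = 27756.5000 → first moment M = |Σ|/6 = 4626.0833
R_c = M/A = 4626.0833/375.5000 = 12.3198 mm
θ = 41° = 0.715585 rad
V = θ·R_c·A = 0.715585·12.3198·375.5000 = 3310.356 mm³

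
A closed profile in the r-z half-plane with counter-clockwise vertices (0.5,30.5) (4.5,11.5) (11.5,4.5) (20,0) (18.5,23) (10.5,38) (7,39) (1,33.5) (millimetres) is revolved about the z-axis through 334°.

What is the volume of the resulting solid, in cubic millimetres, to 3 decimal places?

Volume = 29054.578 mm³

Profile (r,z), 8 vertices: (0.5,30.5) (4.5,11.5) (11.5,4.5) (20,0) (18.5,23) (10.5,38) (7,39) (1,33.5)
edge 0: (0.5,30.5)→(4.5,11.5)  cross = 0.5·11.5 − 4.5·30.5 = -131.5000; (r_i+r_j)·cross = 5·-131.5000 = -657.5000
edge 1: (4.5,11.5)→(11.5,4.5)  cross = 4.5·4.5 − 11.5·11.5 = -112.0000; (r_i+r_j)·cross = 16·-112.0000 = -1792.0000
edge 2: (11.5,4.5)→(20,0)  cross = 11.5·0 − 20·4.5 = -90.0000; (r_i+r_j)·cross = 31.5·-90.0000 = -2835.0000
edge 3: (20,0)→(18.5,23)  cross = 20·23 − 18.5·0 = 460.0000; (r_i+r_j)·cross = 38.5·460.0000 = 17710.0000
edge 4: (18.5,23)→(10.5,38)  cross = 18.5·38 − 10.5·23 = 461.5000; (r_i+r_j)·cross = 29·461.5000 = 13383.5000
edge 5: (10.5,38)→(7,39)  cross = 10.5·39 − 7·38 = 143.5000; (r_i+r_j)·cross = 17.5·143.5000 = 2511.2500
edge 6: (7,39)→(1,33.5)  cross = 7·33.5 − 1·39 = 195.5000; (r_i+r_j)·cross = 8·195.5000 = 1564.0000
edge 7: (1,33.5)→(0.5,30.5)  cross = 1·30.5 − 0.5·33.5 = 13.7500; (r_i+r_j)·cross = 1.5·13.7500 = 20.6250
Σcross = 940.7500 → A = |Σcross|/2 = 470.3750 mm²
Σ(r_i+r_j)·cross = 29904.8750 → first moment M = |Σ|/6 = 4984.1458
R_c = M/A = 4984.1458/470.3750 = 10.5961 mm
θ = 334° = 5.829400 rad
V = θ·R_c·A = 5.829400·10.5961·470.3750 = 29054.578 mm³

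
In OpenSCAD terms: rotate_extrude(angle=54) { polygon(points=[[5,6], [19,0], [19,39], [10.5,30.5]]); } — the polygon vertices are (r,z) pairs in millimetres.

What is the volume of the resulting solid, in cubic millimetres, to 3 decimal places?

Volume = 4563.124 mm³

Profile (r,z), 4 vertices: (5,6) (19,0) (19,39) (10.5,30.5)
edge 0: (5,6)→(19,0)  cross = 5·0 − 19·6 = -114.0000; (r_i+r_j)·cross = 24·-114.0000 = -2736.0000
edge 1: (19,0)→(19,39)  cross = 19·39 − 19·0 = 741.0000; (r_i+r_j)·cross = 38·741.0000 = 28158.0000
edge 2: (19,39)→(10.5,30.5)  cross = 19·30.5 − 10.5·39 = 170.0000; (r_i+r_j)·cross = 29.5·170.0000 = 5015.0000
edge 3: (10.5,30.5)→(5,6)  cross = 10.5·6 − 5·30.5 = -89.5000; (r_i+r_j)·cross = 15.5·-89.5000 = -1387.2500
Σcross = 707.5000 → A = |Σcross|/2 = 353.7500 mm²
Σ(r_i+r_j)·cross = 29049.7500 → first moment M = |Σ|/6 = 4841.6250
R_c = M/A = 4841.6250/353.7500 = 13.6866 mm
θ = 54° = 0.942478 rad
V = θ·R_c·A = 0.942478·13.6866·353.7500 = 4563.124 mm³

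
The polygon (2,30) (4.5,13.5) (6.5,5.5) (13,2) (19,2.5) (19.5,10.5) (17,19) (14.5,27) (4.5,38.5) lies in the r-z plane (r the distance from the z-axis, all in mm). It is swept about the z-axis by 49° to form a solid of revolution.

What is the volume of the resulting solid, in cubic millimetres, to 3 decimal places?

Volume = 3500.041 mm³

Profile (r,z), 9 vertices: (2,30) (4.5,13.5) (6.5,5.5) (13,2) (19,2.5) (19.5,10.5) (17,19) (14.5,27) (4.5,38.5)
edge 0: (2,30)→(4.5,13.5)  cross = 2·13.5 − 4.5·30 = -108.0000; (r_i+r_j)·cross = 6.5·-108.0000 = -702.0000
edge 1: (4.5,13.5)→(6.5,5.5)  cross = 4.5·5.5 − 6.5·13.5 = -63.0000; (r_i+r_j)·cross = 11·-63.0000 = -693.0000
edge 2: (6.5,5.5)→(13,2)  cross = 6.5·2 − 13·5.5 = -58.5000; (r_i+r_j)·cross = 19.5·-58.5000 = -1140.7500
edge 3: (13,2)→(19,2.5)  cross = 13·2.5 − 19·2 = -5.5000; (r_i+r_j)·cross = 32·-5.5000 = -176.0000
edge 4: (19,2.5)→(19.5,10.5)  cross = 19·10.5 − 19.5·2.5 = 150.7500; (r_i+r_j)·cross = 38.5·150.7500 = 5803.8750
edge 5: (19.5,10.5)→(17,19)  cross = 19.5·19 − 17·10.5 = 192.0000; (r_i+r_j)·cross = 36.5·192.0000 = 7008.0000
edge 6: (17,19)→(14.5,27)  cross = 17·27 − 14.5·19 = 183.5000; (r_i+r_j)·cross = 31.5·183.5000 = 5780.2500
edge 7: (14.5,27)→(4.5,38.5)  cross = 14.5·38.5 − 4.5·27 = 436.7500; (r_i+r_j)·cross = 19·436.7500 = 8298.2500
edge 8: (4.5,38.5)→(2,30)  cross = 4.5·30 − 2·38.5 = 58.0000; (r_i+r_j)·cross = 6.5·58.0000 = 377.0000
Σcross = 786.0000 → A = |Σcross|/2 = 393.0000 mm²
Σ(r_i+r_j)·cross = 24555.6250 → first moment M = |Σ|/6 = 4092.6042
R_c = M/A = 4092.6042/393.0000 = 10.4138 mm
θ = 49° = 0.855211 rad
V = θ·R_c·A = 0.855211·10.4138·393.0000 = 3500.041 mm³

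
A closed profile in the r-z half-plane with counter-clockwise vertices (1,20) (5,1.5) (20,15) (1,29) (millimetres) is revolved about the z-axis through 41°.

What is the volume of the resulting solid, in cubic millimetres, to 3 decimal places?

Profile (r,z), 4 vertices: (1,20) (5,1.5) (20,15) (1,29)
edge 0: (1,20)→(5,1.5)  cross = 1·1.5 − 5·20 = -98.5000; (r_i+r_j)·cross = 6·-98.5000 = -591.0000
edge 1: (5,1.5)→(20,15)  cross = 5·15 − 20·1.5 = 45.0000; (r_i+r_j)·cross = 25·45.0000 = 1125.0000
edge 2: (20,15)→(1,29)  cross = 20·29 − 1·15 = 565.0000; (r_i+r_j)·cross = 21·565.0000 = 11865.0000
edge 3: (1,29)→(1,20)  cross = 1·20 − 1·29 = -9.0000; (r_i+r_j)·cross = 2·-9.0000 = -18.0000
Σcross = 502.5000 → A = |Σcross|/2 = 251.2500 mm²
Σ(r_i+r_j)·cross = 12381.0000 → first moment M = |Σ|/6 = 2063.5000
R_c = M/A = 2063.5000/251.2500 = 8.2129 mm
θ = 41° = 0.715585 rad
V = θ·R_c·A = 0.715585·8.2129·251.2500 = 1476.610 mm³

Volume = 1476.610 mm³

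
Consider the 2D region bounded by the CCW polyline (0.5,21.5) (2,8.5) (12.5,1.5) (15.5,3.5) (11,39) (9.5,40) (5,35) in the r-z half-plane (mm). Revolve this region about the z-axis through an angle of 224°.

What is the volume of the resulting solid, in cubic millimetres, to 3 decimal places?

Profile (r,z), 7 vertices: (0.5,21.5) (2,8.5) (12.5,1.5) (15.5,3.5) (11,39) (9.5,40) (5,35)
edge 0: (0.5,21.5)→(2,8.5)  cross = 0.5·8.5 − 2·21.5 = -38.7500; (r_i+r_j)·cross = 2.5·-38.7500 = -96.8750
edge 1: (2,8.5)→(12.5,1.5)  cross = 2·1.5 − 12.5·8.5 = -103.2500; (r_i+r_j)·cross = 14.5·-103.2500 = -1497.1250
edge 2: (12.5,1.5)→(15.5,3.5)  cross = 12.5·3.5 − 15.5·1.5 = 20.5000; (r_i+r_j)·cross = 28·20.5000 = 574.0000
edge 3: (15.5,3.5)→(11,39)  cross = 15.5·39 − 11·3.5 = 566.0000; (r_i+r_j)·cross = 26.5·566.0000 = 14999.0000
edge 4: (11,39)→(9.5,40)  cross = 11·40 − 9.5·39 = 69.5000; (r_i+r_j)·cross = 20.5·69.5000 = 1424.7500
edge 5: (9.5,40)→(5,35)  cross = 9.5·35 − 5·40 = 132.5000; (r_i+r_j)·cross = 14.5·132.5000 = 1921.2500
edge 6: (5,35)→(0.5,21.5)  cross = 5·21.5 − 0.5·35 = 90.0000; (r_i+r_j)·cross = 5.5·90.0000 = 495.0000
Σcross = 736.5000 → A = |Σcross|/2 = 368.2500 mm²
Σ(r_i+r_j)·cross = 17820.0000 → first moment M = |Σ|/6 = 2970.0000
R_c = M/A = 2970.0000/368.2500 = 8.0652 mm
θ = 224° = 3.909538 rad
V = θ·R_c·A = 3.909538·8.0652·368.2500 = 11611.326 mm³

Volume = 11611.326 mm³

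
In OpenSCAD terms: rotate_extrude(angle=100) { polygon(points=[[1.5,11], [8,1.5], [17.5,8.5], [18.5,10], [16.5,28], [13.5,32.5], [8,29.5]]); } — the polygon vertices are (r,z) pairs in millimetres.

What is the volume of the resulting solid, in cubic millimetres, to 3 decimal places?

Profile (r,z), 7 vertices: (1.5,11) (8,1.5) (17.5,8.5) (18.5,10) (16.5,28) (13.5,32.5) (8,29.5)
edge 0: (1.5,11)→(8,1.5)  cross = 1.5·1.5 − 8·11 = -85.7500; (r_i+r_j)·cross = 9.5·-85.7500 = -814.6250
edge 1: (8,1.5)→(17.5,8.5)  cross = 8·8.5 − 17.5·1.5 = 41.7500; (r_i+r_j)·cross = 25.5·41.7500 = 1064.6250
edge 2: (17.5,8.5)→(18.5,10)  cross = 17.5·10 − 18.5·8.5 = 17.7500; (r_i+r_j)·cross = 36·17.7500 = 639.0000
edge 3: (18.5,10)→(16.5,28)  cross = 18.5·28 − 16.5·10 = 353.0000; (r_i+r_j)·cross = 35·353.0000 = 12355.0000
edge 4: (16.5,28)→(13.5,32.5)  cross = 16.5·32.5 − 13.5·28 = 158.2500; (r_i+r_j)·cross = 30·158.2500 = 4747.5000
edge 5: (13.5,32.5)→(8,29.5)  cross = 13.5·29.5 − 8·32.5 = 138.2500; (r_i+r_j)·cross = 21.5·138.2500 = 2972.3750
edge 6: (8,29.5)→(1.5,11)  cross = 8·11 − 1.5·29.5 = 43.7500; (r_i+r_j)·cross = 9.5·43.7500 = 415.6250
Σcross = 667.0000 → A = |Σcross|/2 = 333.5000 mm²
Σ(r_i+r_j)·cross = 21379.5000 → first moment M = |Σ|/6 = 3563.2500
R_c = M/A = 3563.2500/333.5000 = 10.6844 mm
θ = 100° = 1.745329 rad
V = θ·R_c·A = 1.745329·10.6844·333.5000 = 6219.044 mm³

Volume = 6219.044 mm³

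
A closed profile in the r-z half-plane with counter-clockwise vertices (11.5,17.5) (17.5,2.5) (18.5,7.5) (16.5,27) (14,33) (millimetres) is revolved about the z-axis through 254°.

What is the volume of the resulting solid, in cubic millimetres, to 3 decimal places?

Profile (r,z), 5 vertices: (11.5,17.5) (17.5,2.5) (18.5,7.5) (16.5,27) (14,33)
edge 0: (11.5,17.5)→(17.5,2.5)  cross = 11.5·2.5 − 17.5·17.5 = -277.5000; (r_i+r_j)·cross = 29·-277.5000 = -8047.5000
edge 1: (17.5,2.5)→(18.5,7.5)  cross = 17.5·7.5 − 18.5·2.5 = 85.0000; (r_i+r_j)·cross = 36·85.0000 = 3060.0000
edge 2: (18.5,7.5)→(16.5,27)  cross = 18.5·27 − 16.5·7.5 = 375.7500; (r_i+r_j)·cross = 35·375.7500 = 13151.2500
edge 3: (16.5,27)→(14,33)  cross = 16.5·33 − 14·27 = 166.5000; (r_i+r_j)·cross = 30.5·166.5000 = 5078.2500
edge 4: (14,33)→(11.5,17.5)  cross = 14·17.5 − 11.5·33 = -134.5000; (r_i+r_j)·cross = 25.5·-134.5000 = -3429.7500
Σcross = 215.2500 → A = |Σcross|/2 = 107.6250 mm²
Σ(r_i+r_j)·cross = 9812.2500 → first moment M = |Σ|/6 = 1635.3750
R_c = M/A = 1635.3750/107.6250 = 15.1951 mm
θ = 254° = 4.433136 rad
V = θ·R_c·A = 4.433136·15.1951·107.6250 = 7249.840 mm³

Volume = 7249.840 mm³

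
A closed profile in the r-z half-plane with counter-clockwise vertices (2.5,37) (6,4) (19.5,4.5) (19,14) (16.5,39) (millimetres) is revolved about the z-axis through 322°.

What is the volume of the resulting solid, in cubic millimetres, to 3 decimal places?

Profile (r,z), 5 vertices: (2.5,37) (6,4) (19.5,4.5) (19,14) (16.5,39)
edge 0: (2.5,37)→(6,4)  cross = 2.5·4 − 6·37 = -212.0000; (r_i+r_j)·cross = 8.5·-212.0000 = -1802.0000
edge 1: (6,4)→(19.5,4.5)  cross = 6·4.5 − 19.5·4 = -51.0000; (r_i+r_j)·cross = 25.5·-51.0000 = -1300.5000
edge 2: (19.5,4.5)→(19,14)  cross = 19.5·14 − 19·4.5 = 187.5000; (r_i+r_j)·cross = 38.5·187.5000 = 7218.7500
edge 3: (19,14)→(16.5,39)  cross = 19·39 − 16.5·14 = 510.0000; (r_i+r_j)·cross = 35.5·510.0000 = 18105.0000
edge 4: (16.5,39)→(2.5,37)  cross = 16.5·37 − 2.5·39 = 513.0000; (r_i+r_j)·cross = 19·513.0000 = 9747.0000
Σcross = 947.5000 → A = |Σcross|/2 = 473.7500 mm²
Σ(r_i+r_j)·cross = 31968.2500 → first moment M = |Σ|/6 = 5328.0417
R_c = M/A = 5328.0417/473.7500 = 11.2465 mm
θ = 322° = 5.619960 rad
V = θ·R_c·A = 5.619960·11.2465·473.7500 = 29943.382 mm³

Volume = 29943.382 mm³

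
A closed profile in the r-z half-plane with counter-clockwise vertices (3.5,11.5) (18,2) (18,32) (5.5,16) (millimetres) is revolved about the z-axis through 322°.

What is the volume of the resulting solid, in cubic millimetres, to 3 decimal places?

Profile (r,z), 4 vertices: (3.5,11.5) (18,2) (18,32) (5.5,16)
edge 0: (3.5,11.5)→(18,2)  cross = 3.5·2 − 18·11.5 = -200.0000; (r_i+r_j)·cross = 21.5·-200.0000 = -4300.0000
edge 1: (18,2)→(18,32)  cross = 18·32 − 18·2 = 540.0000; (r_i+r_j)·cross = 36·540.0000 = 19440.0000
edge 2: (18,32)→(5.5,16)  cross = 18·16 − 5.5·32 = 112.0000; (r_i+r_j)·cross = 23.5·112.0000 = 2632.0000
edge 3: (5.5,16)→(3.5,11.5)  cross = 5.5·11.5 − 3.5·16 = 7.2500; (r_i+r_j)·cross = 9·7.2500 = 65.2500
Σcross = 459.2500 → A = |Σcross|/2 = 229.6250 mm²
Σ(r_i+r_j)·cross = 17837.2500 → first moment M = |Σ|/6 = 2972.8750
R_c = M/A = 2972.8750/229.6250 = 12.9467 mm
θ = 322° = 5.619960 rad
V = θ·R_c·A = 5.619960·12.9467·229.6250 = 16707.439 mm³

Volume = 16707.439 mm³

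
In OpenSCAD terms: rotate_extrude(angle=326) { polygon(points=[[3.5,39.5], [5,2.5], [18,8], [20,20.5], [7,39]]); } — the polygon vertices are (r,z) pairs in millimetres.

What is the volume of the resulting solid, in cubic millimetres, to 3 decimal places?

Profile (r,z), 5 vertices: (3.5,39.5) (5,2.5) (18,8) (20,20.5) (7,39)
edge 0: (3.5,39.5)→(5,2.5)  cross = 3.5·2.5 − 5·39.5 = -188.7500; (r_i+r_j)·cross = 8.5·-188.7500 = -1604.3750
edge 1: (5,2.5)→(18,8)  cross = 5·8 − 18·2.5 = -5.0000; (r_i+r_j)·cross = 23·-5.0000 = -115.0000
edge 2: (18,8)→(20,20.5)  cross = 18·20.5 − 20·8 = 209.0000; (r_i+r_j)·cross = 38·209.0000 = 7942.0000
edge 3: (20,20.5)→(7,39)  cross = 20·39 − 7·20.5 = 636.5000; (r_i+r_j)·cross = 27·636.5000 = 17185.5000
edge 4: (7,39)→(3.5,39.5)  cross = 7·39.5 − 3.5·39 = 140.0000; (r_i+r_j)·cross = 10.5·140.0000 = 1470.0000
Σcross = 791.7500 → A = |Σcross|/2 = 395.8750 mm²
Σ(r_i+r_j)·cross = 24878.1250 → first moment M = |Σ|/6 = 4146.3542
R_c = M/A = 4146.3542/395.8750 = 10.4739 mm
θ = 326° = 5.689773 rad
V = θ·R_c·A = 5.689773·10.4739·395.8750 = 23591.815 mm³

Volume = 23591.815 mm³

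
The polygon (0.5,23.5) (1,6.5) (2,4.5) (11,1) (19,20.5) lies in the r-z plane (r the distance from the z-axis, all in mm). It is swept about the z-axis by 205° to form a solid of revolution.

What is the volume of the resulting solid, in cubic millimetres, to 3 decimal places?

Profile (r,z), 5 vertices: (0.5,23.5) (1,6.5) (2,4.5) (11,1) (19,20.5)
edge 0: (0.5,23.5)→(1,6.5)  cross = 0.5·6.5 − 1·23.5 = -20.2500; (r_i+r_j)·cross = 1.5·-20.2500 = -30.3750
edge 1: (1,6.5)→(2,4.5)  cross = 1·4.5 − 2·6.5 = -8.5000; (r_i+r_j)·cross = 3·-8.5000 = -25.5000
edge 2: (2,4.5)→(11,1)  cross = 2·1 − 11·4.5 = -47.5000; (r_i+r_j)·cross = 13·-47.5000 = -617.5000
edge 3: (11,1)→(19,20.5)  cross = 11·20.5 − 19·1 = 206.5000; (r_i+r_j)·cross = 30·206.5000 = 6195.0000
edge 4: (19,20.5)→(0.5,23.5)  cross = 19·23.5 − 0.5·20.5 = 436.2500; (r_i+r_j)·cross = 19.5·436.2500 = 8506.8750
Σcross = 566.5000 → A = |Σcross|/2 = 283.2500 mm²
Σ(r_i+r_j)·cross = 14028.5000 → first moment M = |Σ|/6 = 2338.0833
R_c = M/A = 2338.0833/283.2500 = 8.2545 mm
θ = 205° = 3.577925 rad
V = θ·R_c·A = 3.577925·8.2545·283.2500 = 8365.487 mm³

Volume = 8365.487 mm³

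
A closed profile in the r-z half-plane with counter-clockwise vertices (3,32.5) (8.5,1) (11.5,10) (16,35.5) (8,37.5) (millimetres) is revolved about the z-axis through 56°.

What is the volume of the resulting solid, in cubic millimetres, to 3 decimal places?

Volume = 2339.370 mm³

Profile (r,z), 5 vertices: (3,32.5) (8.5,1) (11.5,10) (16,35.5) (8,37.5)
edge 0: (3,32.5)→(8.5,1)  cross = 3·1 − 8.5·32.5 = -273.2500; (r_i+r_j)·cross = 11.5·-273.2500 = -3142.3750
edge 1: (8.5,1)→(11.5,10)  cross = 8.5·10 − 11.5·1 = 73.5000; (r_i+r_j)·cross = 20·73.5000 = 1470.0000
edge 2: (11.5,10)→(16,35.5)  cross = 11.5·35.5 − 16·10 = 248.2500; (r_i+r_j)·cross = 27.5·248.2500 = 6826.8750
edge 3: (16,35.5)→(8,37.5)  cross = 16·37.5 − 8·35.5 = 316.0000; (r_i+r_j)·cross = 24·316.0000 = 7584.0000
edge 4: (8,37.5)→(3,32.5)  cross = 8·32.5 − 3·37.5 = 147.5000; (r_i+r_j)·cross = 11·147.5000 = 1622.5000
Σcross = 512.0000 → A = |Σcross|/2 = 256.0000 mm²
Σ(r_i+r_j)·cross = 14361.0000 → first moment M = |Σ|/6 = 2393.5000
R_c = M/A = 2393.5000/256.0000 = 9.3496 mm
θ = 56° = 0.977384 rad
V = θ·R_c·A = 0.977384·9.3496·256.0000 = 2339.370 mm³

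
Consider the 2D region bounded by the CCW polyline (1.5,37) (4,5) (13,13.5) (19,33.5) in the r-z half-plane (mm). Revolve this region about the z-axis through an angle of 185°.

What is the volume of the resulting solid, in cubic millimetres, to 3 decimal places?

Profile (r,z), 4 vertices: (1.5,37) (4,5) (13,13.5) (19,33.5)
edge 0: (1.5,37)→(4,5)  cross = 1.5·5 − 4·37 = -140.5000; (r_i+r_j)·cross = 5.5·-140.5000 = -772.7500
edge 1: (4,5)→(13,13.5)  cross = 4·13.5 − 13·5 = -11.0000; (r_i+r_j)·cross = 17·-11.0000 = -187.0000
edge 2: (13,13.5)→(19,33.5)  cross = 13·33.5 − 19·13.5 = 179.0000; (r_i+r_j)·cross = 32·179.0000 = 5728.0000
edge 3: (19,33.5)→(1.5,37)  cross = 19·37 − 1.5·33.5 = 652.7500; (r_i+r_j)·cross = 20.5·652.7500 = 13381.3750
Σcross = 680.2500 → A = |Σcross|/2 = 340.1250 mm²
Σ(r_i+r_j)·cross = 18149.6250 → first moment M = |Σ|/6 = 3024.9375
R_c = M/A = 3024.9375/340.1250 = 8.8936 mm
θ = 185° = 3.228859 rad
V = θ·R_c·A = 3.228859·8.8936·340.1250 = 9767.097 mm³

Volume = 9767.097 mm³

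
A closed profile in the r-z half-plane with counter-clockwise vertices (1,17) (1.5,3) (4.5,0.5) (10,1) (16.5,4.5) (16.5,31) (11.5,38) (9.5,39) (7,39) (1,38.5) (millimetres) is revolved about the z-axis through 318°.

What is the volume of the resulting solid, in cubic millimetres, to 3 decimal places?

Volume = 25776.502 mm³

Profile (r,z), 10 vertices: (1,17) (1.5,3) (4.5,0.5) (10,1) (16.5,4.5) (16.5,31) (11.5,38) (9.5,39) (7,39) (1,38.5)
edge 0: (1,17)→(1.5,3)  cross = 1·3 − 1.5·17 = -22.5000; (r_i+r_j)·cross = 2.5·-22.5000 = -56.2500
edge 1: (1.5,3)→(4.5,0.5)  cross = 1.5·0.5 − 4.5·3 = -12.7500; (r_i+r_j)·cross = 6·-12.7500 = -76.5000
edge 2: (4.5,0.5)→(10,1)  cross = 4.5·1 − 10·0.5 = -0.5000; (r_i+r_j)·cross = 14.5·-0.5000 = -7.2500
edge 3: (10,1)→(16.5,4.5)  cross = 10·4.5 − 16.5·1 = 28.5000; (r_i+r_j)·cross = 26.5·28.5000 = 755.2500
edge 4: (16.5,4.5)→(16.5,31)  cross = 16.5·31 − 16.5·4.5 = 437.2500; (r_i+r_j)·cross = 33·437.2500 = 14429.2500
edge 5: (16.5,31)→(11.5,38)  cross = 16.5·38 − 11.5·31 = 270.5000; (r_i+r_j)·cross = 28·270.5000 = 7574.0000
edge 6: (11.5,38)→(9.5,39)  cross = 11.5·39 − 9.5·38 = 87.5000; (r_i+r_j)·cross = 21·87.5000 = 1837.5000
edge 7: (9.5,39)→(7,39)  cross = 9.5·39 − 7·39 = 97.5000; (r_i+r_j)·cross = 16.5·97.5000 = 1608.7500
edge 8: (7,39)→(1,38.5)  cross = 7·38.5 − 1·39 = 230.5000; (r_i+r_j)·cross = 8·230.5000 = 1844.0000
edge 9: (1,38.5)→(1,17)  cross = 1·17 − 1·38.5 = -21.5000; (r_i+r_j)·cross = 2·-21.5000 = -43.0000
Σcross = 1094.5000 → A = |Σcross|/2 = 547.2500 mm²
Σ(r_i+r_j)·cross = 27865.7500 → first moment M = |Σ|/6 = 4644.2917
R_c = M/A = 4644.2917/547.2500 = 8.4866 mm
θ = 318° = 5.550147 rad
V = θ·R_c·A = 5.550147·8.4866·547.2500 = 25776.502 mm³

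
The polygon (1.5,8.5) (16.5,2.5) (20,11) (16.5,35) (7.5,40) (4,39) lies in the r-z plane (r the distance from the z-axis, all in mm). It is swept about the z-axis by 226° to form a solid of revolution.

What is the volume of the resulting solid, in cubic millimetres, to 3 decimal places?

Profile (r,z), 6 vertices: (1.5,8.5) (16.5,2.5) (20,11) (16.5,35) (7.5,40) (4,39)
edge 0: (1.5,8.5)→(16.5,2.5)  cross = 1.5·2.5 − 16.5·8.5 = -136.5000; (r_i+r_j)·cross = 18·-136.5000 = -2457.0000
edge 1: (16.5,2.5)→(20,11)  cross = 16.5·11 − 20·2.5 = 131.5000; (r_i+r_j)·cross = 36.5·131.5000 = 4799.7500
edge 2: (20,11)→(16.5,35)  cross = 20·35 − 16.5·11 = 518.5000; (r_i+r_j)·cross = 36.5·518.5000 = 18925.2500
edge 3: (16.5,35)→(7.5,40)  cross = 16.5·40 − 7.5·35 = 397.5000; (r_i+r_j)·cross = 24·397.5000 = 9540.0000
edge 4: (7.5,40)→(4,39)  cross = 7.5·39 − 4·40 = 132.5000; (r_i+r_j)·cross = 11.5·132.5000 = 1523.7500
edge 5: (4,39)→(1.5,8.5)  cross = 4·8.5 − 1.5·39 = -24.5000; (r_i+r_j)·cross = 5.5·-24.5000 = -134.7500
Σcross = 1019.0000 → A = |Σcross|/2 = 509.5000 mm²
Σ(r_i+r_j)·cross = 32197.0000 → first moment M = |Σ|/6 = 5366.1667
R_c = M/A = 5366.1667/509.5000 = 10.5322 mm
θ = 226° = 3.944444 rad
V = θ·R_c·A = 3.944444·10.5322·509.5000 = 21166.544 mm³

Volume = 21166.544 mm³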